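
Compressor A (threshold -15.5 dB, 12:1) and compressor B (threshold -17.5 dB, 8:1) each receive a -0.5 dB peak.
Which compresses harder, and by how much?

B, by 1.125 dB

A: overshoot 15 dB → output overshoot 1.25 dB → GR 13.75 dB.
B: overshoot 17 dB → output overshoot 2.125 dB → GR 14.875 dB.
B reduces 1.125 dB more.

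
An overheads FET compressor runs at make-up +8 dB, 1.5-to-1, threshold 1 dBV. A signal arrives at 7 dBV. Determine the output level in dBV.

13 dBV

7 dBV sits 6 dB over threshold.
1.5:1 compression reduces that to 6/1.5 = 4 dB over.
That puts the output at 5 dBV; make-up adds 8 dB, giving 13 dBV.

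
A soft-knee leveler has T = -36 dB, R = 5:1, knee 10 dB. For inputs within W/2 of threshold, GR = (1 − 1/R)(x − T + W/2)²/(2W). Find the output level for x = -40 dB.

x − T + W/2 = -40 − (-36) + 5 = 1.
GR = (1 − 1/5) × 1² / 20 = 0.8 × 1 / 20 = 0.04 dB.
Output = -40 − 0.04 = -40.04 dB.

-40.04 dB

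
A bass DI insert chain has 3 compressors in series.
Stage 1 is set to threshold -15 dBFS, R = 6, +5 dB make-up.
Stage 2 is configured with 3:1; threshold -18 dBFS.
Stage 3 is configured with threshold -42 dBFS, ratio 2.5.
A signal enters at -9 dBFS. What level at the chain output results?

Stage 1: overshoot 6 dB → 6/6 = 1 dB → -14 dBFS; +5 dB make-up → -9 dBFS.
Stage 2: overshoot 9 dB → 9/3 = 3 dB → -15 dBFS.
Stage 3: -15 dBFS is 27 dB over -42 dBFS; at 2.5:1 that becomes 10.8 dB over, giving -31.2 dBFS.

-31.2 dBFS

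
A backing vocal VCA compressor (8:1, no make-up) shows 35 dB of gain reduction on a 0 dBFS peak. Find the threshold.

-40 dBFS

Gain reduction = 0 − (-35) = 35 dB; output overshoot = GR / (R − 1) = 35 / 7 = 5 dB.
Threshold = output − output overshoot = -35 − 5 = -40 dBFS.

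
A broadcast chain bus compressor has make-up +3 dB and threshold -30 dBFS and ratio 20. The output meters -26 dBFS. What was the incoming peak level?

-10 dBFS

Remove make-up: -26 − 3 = -29 dBFS.
That's 1 dB above the -30 dBFS threshold.
Before 20:1 compression the overshoot was 1 × 20 = 20 dB, so input = -30 + 20 = -10 dBFS.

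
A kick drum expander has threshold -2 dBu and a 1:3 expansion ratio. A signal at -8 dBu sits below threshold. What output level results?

-20 dBu

The input is 6 dB below the -2 dBu threshold.
A 1:3 expander multiplies undershoot by 3: 6 × 3 = 18 dB below threshold.
Output = -2 − 18 = -20 dBu.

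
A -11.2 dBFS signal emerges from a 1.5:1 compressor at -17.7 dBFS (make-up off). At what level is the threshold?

-30.7 dBFS

Let T be the threshold. Output overshoot = (input overshoot)/R, so -17.7 − T = (-11.2 − T)/1.5.
1.5·(-17.7 − T) = -11.2 − T → 0.5·T = -26.55 − (-11.2) = -15.35.
T = -15.35/0.5 = -30.7 dBFS.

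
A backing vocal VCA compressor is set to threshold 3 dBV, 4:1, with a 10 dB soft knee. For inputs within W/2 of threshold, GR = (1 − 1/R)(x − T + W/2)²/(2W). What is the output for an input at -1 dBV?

-1.0375 dBV

x − T + W/2 = -1 − 3 + 5 = 1.
GR = (1 − 1/4) × 1² / 20 = 0.75 × 1 / 20 = 0.0375 dB.
Output = -1 − 0.0375 = -1.0375 dBV.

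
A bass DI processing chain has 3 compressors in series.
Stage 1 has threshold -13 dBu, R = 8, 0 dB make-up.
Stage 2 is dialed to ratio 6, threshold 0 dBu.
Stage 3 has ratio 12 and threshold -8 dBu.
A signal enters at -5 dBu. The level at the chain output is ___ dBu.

-12 dBu

Stage 1: overshoot 8 dB → 8/8 = 1 dB → -12 dBu.
Stage 2: -12 dBu is at or below the 0 dBu threshold — no compression; output -12 dBu.
Stage 3: -12 dBu ≤ -8 dBu, so stage 3 doesn't engage; output -12 dBu.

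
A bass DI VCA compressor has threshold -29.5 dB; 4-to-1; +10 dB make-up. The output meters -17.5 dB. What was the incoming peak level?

-21.5 dB

Before make-up, the level was -17.5 − 10 = -27.5 dB.
Post-compression overshoot = -27.5 − (-29.5) = 2 dB.
Input overshoot = R × output overshoot = 8 dB → input = -29.5 + 8 = -21.5 dB.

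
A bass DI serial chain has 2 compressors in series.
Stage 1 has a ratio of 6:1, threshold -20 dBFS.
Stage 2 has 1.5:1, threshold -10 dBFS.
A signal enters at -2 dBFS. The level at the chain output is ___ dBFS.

Stage 1: overshoot 18 dB → 18/6 = 3 dB → -17 dBFS.
Stage 2: -17 dBFS ≤ -10 dBFS, so stage 2 doesn't engage; output -17 dBFS.

-17 dBFS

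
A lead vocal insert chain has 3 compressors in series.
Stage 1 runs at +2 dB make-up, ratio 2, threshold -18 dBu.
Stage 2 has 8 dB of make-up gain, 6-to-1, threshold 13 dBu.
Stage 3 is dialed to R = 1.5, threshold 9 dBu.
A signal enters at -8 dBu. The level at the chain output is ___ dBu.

-3 dBu

Stage 1: 10 dB above -18 dBu, reduced 2:1 to 5 dB above → -13 dBu; +2 dB make-up → -11 dBu.
Stage 2: -11 dBu is at or below the 13 dBu threshold — no compression; make-up brings it to -3 dBu.
Stage 3: -3 dBu is at or below the 9 dBu threshold — no compression; output -3 dBu.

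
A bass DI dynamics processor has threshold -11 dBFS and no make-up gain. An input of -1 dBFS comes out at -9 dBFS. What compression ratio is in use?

Input overshoot = -1 − (-11) = 10 dB; output overshoot = -9 − (-11) = 2 dB.
Ratio = 10 / 2 = 5.

5:1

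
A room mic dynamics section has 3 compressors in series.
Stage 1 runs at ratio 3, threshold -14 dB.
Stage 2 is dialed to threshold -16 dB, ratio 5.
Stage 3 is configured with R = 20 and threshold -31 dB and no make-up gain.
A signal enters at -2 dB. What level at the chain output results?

Stage 1: 12 dB above -14 dB, reduced 3:1 to 4 dB above → -10 dB.
Stage 2: -10 dB is 6 dB over -16 dB; at 5:1 that becomes 1.2 dB over, giving -14.8 dB.
Stage 3: -14.8 dB is 16.2 dB over -31 dB; at 20:1 that becomes 0.81 dB over, giving -30.19 dB.

-30.19 dB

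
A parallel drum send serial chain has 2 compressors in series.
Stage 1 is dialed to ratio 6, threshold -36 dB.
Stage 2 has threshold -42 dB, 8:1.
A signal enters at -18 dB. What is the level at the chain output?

Stage 1: 18 dB above -36 dB, reduced 6:1 to 3 dB above → -33 dB.
Stage 2: overshoot 9 dB → 9/8 = 1.125 dB → -40.875 dB.

-40.875 dB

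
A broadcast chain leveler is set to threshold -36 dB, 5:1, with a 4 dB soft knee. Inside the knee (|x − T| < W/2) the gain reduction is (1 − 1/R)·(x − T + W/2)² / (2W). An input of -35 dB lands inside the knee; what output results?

x − T + W/2 = -35 − (-36) + 2 = 3.
GR = (1 − 1/5) × 3² / 8 = 0.8 × 9 / 8 = 0.9 dB.
Output = -35 − 0.9 = -35.9 dB.

-35.9 dB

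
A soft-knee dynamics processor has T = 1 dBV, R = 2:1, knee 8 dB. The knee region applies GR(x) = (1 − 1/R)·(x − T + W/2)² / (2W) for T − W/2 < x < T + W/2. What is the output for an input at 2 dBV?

1.21875 dBV

x − T + W/2 = 2 − 1 + 4 = 5.
GR = (1 − 1/2) × 5² / 16 = 0.5 × 25 / 16 = 0.78125 dB.
Output = 2 − 0.78125 = 1.21875 dBV.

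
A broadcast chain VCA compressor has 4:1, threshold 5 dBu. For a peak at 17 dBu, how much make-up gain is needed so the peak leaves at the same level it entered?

9 dB

Without make-up, output = threshold + overshoot/4 = 5 + 3 = 8 dBu.
Gap to target: 9 dB.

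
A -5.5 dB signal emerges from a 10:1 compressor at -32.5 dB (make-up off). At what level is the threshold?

-35.5 dB

Input is 30 dB above T (since output overshoot × R = input overshoot: (-32.5 − T)·10 = -5.5 − T gives T = -35.5 dB).
Check: -35.5 + (-5.5 − (-35.5))/10 = -35.5 + 3 = -32.5 dB. ✓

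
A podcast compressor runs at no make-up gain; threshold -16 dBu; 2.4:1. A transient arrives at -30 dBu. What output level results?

-30 dBu is 14 dB below the -16 dBu threshold, so no gain reduction is applied.
Output = input = -30 dBu.

-30 dBu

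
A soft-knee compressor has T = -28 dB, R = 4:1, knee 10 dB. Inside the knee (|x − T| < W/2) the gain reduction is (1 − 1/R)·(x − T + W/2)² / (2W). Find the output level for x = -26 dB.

-27.8375 dB

x − T + W/2 = -26 − (-28) + 5 = 7.
GR = (1 − 1/4) × 7² / 20 = 0.75 × 49 / 20 = 1.8375 dB.
Output = -26 − 1.8375 = -27.8375 dB.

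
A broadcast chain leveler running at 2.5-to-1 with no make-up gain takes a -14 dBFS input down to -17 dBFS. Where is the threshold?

Input is 5 dB above T (since output overshoot × R = input overshoot: (-17 − T)·2.5 = -14 − T gives T = -19 dBFS).
Check: -19 + (-14 − (-19))/2.5 = -19 + 2 = -17 dBFS. ✓

-19 dBFS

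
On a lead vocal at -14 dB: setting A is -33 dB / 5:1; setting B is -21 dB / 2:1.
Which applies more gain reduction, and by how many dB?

A, by 11.7 dB

A: overshoot 19 dB → output overshoot 3.8 dB → GR 15.2 dB.
B: overshoot 7 dB → output overshoot 3.5 dB → GR 3.5 dB.
A applies 11.7 dB more gain reduction.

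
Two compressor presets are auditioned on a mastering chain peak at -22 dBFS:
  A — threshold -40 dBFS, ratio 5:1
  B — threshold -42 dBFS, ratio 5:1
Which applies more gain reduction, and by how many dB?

B, by 1.6 dB

A: 18 dB over, compressed to 3.6 dB over, so 14.4 dB of GR.
B: 20 dB over, compressed to 4 dB over, so 16 dB of GR.
B applies 1.6 dB more gain reduction.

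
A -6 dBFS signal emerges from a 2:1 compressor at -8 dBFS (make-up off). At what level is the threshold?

Let T be the threshold. Output overshoot = (input overshoot)/R, so -8 − T = (-6 − T)/2.
2·(-8 − T) = -6 − T → 1·T = -16 − (-6) = -10.
T = -10/1 = -10 dBFS.

-10 dBFS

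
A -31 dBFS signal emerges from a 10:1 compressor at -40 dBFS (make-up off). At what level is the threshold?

Gain reduction = -31 − (-40) = 9 dB; output overshoot = GR / (R − 1) = 9 / 9 = 1 dB.
Threshold = output − output overshoot = -40 − 1 = -41 dBFS.

-41 dBFS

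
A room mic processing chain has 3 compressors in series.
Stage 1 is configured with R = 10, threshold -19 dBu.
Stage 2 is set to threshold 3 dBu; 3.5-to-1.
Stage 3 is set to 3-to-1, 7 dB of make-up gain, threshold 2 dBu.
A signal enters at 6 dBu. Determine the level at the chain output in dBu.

Stage 1: 25 dB above -19 dBu, reduced 10:1 to 2.5 dB above → -16.5 dBu.
Stage 2: -16.5 dBu is at or below the 3 dBu threshold — no compression; output -16.5 dBu.
Stage 3: -16.5 dBu ≤ 2 dBu, so stage 3 doesn't engage; make-up brings it to -9.5 dBu.

-9.5 dBu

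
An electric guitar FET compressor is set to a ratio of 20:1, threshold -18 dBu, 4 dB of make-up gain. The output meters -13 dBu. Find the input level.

2 dBu

Remove make-up: -13 − 4 = -17 dBu.
The compressed level sits -17 − (-18) = 1 dB over threshold.
Input overshoot = R × output overshoot = 20 dB → input = -18 + 20 = 2 dBu.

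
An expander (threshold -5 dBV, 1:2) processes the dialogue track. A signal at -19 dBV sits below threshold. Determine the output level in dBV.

The input is 14 dB below the -5 dBV threshold.
A 1:2 expander multiplies undershoot by 2: 14 × 2 = 28 dB below threshold.
Output = -5 − 28 = -33 dBV.

-33 dBV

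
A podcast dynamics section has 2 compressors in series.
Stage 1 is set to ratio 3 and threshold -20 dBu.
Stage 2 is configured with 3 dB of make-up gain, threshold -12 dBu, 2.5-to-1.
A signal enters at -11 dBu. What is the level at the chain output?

Stage 1: -11 dBu is 9 dB over -20 dBu; at 3:1 that becomes 3 dB over, giving -17 dBu.
Stage 2: below threshold (-17 ≤ -12); passes unchanged; make-up brings it to -14 dBu.

-14 dBu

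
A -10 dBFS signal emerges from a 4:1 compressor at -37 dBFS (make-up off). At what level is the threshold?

-46 dBFS

Let T be the threshold. Output overshoot = (input overshoot)/R, so -37 − T = (-10 − T)/4.
4·(-37 − T) = -10 − T → 3·T = -148 − (-10) = -138.
T = -138/3 = -46 dBFS.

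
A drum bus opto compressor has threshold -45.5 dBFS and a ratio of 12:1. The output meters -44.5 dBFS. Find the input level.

-33.5 dBFS

Post-compression overshoot = -44.5 − (-45.5) = 1 dB.
Input overshoot = R × output overshoot = 12 dB → input = -45.5 + 12 = -33.5 dBFS.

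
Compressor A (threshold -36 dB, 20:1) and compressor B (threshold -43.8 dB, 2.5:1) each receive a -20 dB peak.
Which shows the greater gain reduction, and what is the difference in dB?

A: GR = 16 − 16/20 = 15.2 dB.
B: GR = 23.8 − 23.8/2.5 = 14.28 dB.
A applies 0.92 dB more gain reduction.

A, by 0.92 dB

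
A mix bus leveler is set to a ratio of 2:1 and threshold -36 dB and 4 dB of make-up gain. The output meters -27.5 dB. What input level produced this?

-27 dB

Stripping the +4 dB make-up gives -31.5 dB at the gain stage.
The compressed level sits -31.5 − (-36) = 4.5 dB over threshold.
Input overshoot = R × output overshoot = 9 dB → input = -36 + 9 = -27 dB.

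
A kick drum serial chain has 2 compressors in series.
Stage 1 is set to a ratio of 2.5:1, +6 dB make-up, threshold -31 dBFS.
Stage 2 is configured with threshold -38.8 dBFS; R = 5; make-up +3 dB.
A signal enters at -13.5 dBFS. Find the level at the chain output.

Stage 1: -13.5 dBFS is 17.5 dB over -31 dBFS; at 2.5:1 that becomes 7 dB over, giving -24 dBFS; +6 dB make-up → -18 dBFS.
Stage 2: overshoot 20.8 dB → 20.8/5 = 4.16 dB → -34.64 dBFS; +3 dB make-up → -31.64 dBFS.

-31.64 dBFS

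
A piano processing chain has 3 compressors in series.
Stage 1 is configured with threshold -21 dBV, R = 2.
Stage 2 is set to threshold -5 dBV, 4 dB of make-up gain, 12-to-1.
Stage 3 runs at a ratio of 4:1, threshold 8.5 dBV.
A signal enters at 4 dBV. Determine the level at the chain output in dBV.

Stage 1: 4 dBV is 25 dB over -21 dBV; at 2:1 that becomes 12.5 dB over, giving -8.5 dBV.
Stage 2: -8.5 dBV ≤ -5 dBV, so stage 2 doesn't engage; make-up brings it to -4.5 dBV.
Stage 3: -4.5 dBV ≤ 8.5 dBV, so stage 3 doesn't engage; output -4.5 dBV.

-4.5 dBV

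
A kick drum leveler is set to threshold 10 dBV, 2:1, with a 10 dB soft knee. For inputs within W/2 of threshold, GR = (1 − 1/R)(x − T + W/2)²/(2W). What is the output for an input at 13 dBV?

x − T + W/2 = 13 − 10 + 5 = 8.
GR = (1 − 1/2) × 8² / 20 = 0.5 × 64 / 20 = 1.6 dB.
Output = 13 − 1.6 = 11.4 dBV.

11.4 dBV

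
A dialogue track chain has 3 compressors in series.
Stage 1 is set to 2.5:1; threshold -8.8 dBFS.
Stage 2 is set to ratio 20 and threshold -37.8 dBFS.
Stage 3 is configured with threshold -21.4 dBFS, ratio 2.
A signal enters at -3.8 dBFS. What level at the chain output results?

-36.25 dBFS

Stage 1: overshoot 5 dB → 5/2.5 = 2 dB → -6.8 dBFS.
Stage 2: 31 dB above -37.8 dBFS, reduced 20:1 to 1.55 dB above → -36.25 dBFS.
Stage 3: below threshold (-36.25 ≤ -21.4); passes unchanged; output -36.25 dBFS.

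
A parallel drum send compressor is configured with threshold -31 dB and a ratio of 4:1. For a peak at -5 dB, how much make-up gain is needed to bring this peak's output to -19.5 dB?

5 dB

Overshoot 26 dB → 26/4 = 6.5 dB after compression, so the compressed level is -31 + 6.5 = -24.5 dB.
Make-up = target − compressed = -19.5 − (-24.5) = 5 dB.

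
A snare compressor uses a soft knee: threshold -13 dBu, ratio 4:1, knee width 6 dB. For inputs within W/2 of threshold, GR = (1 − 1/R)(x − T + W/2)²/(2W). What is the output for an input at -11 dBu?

-12.5625 dBu

x − T + W/2 = -11 − (-13) + 3 = 5.
GR = (1 − 1/4) × 5² / 12 = 0.75 × 25 / 12 = 1.5625 dB.
Output = -11 − 1.5625 = -12.5625 dBu.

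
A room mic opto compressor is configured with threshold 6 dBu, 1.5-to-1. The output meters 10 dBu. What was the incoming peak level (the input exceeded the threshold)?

That's 4 dB above the 6 dBu threshold.
Undo the ratio: input overshoot = 4 × 1.5 = 6 dB, giving input = 12 dBu.

12 dBu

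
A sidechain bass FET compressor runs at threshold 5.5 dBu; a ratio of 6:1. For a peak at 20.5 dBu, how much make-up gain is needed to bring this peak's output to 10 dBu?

The peak compresses to 5.5 + 15/6 = 8 dBu.
To reach 10 dBu requires 10 − 8 = 2 dB of make-up.

2 dB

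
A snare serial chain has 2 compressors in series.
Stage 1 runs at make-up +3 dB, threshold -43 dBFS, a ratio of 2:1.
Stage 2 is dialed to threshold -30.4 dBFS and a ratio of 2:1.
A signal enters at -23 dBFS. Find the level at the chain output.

Stage 1: -23 dBFS is 20 dB over -43 dBFS; at 2:1 that becomes 10 dB over, giving -33 dBFS; +3 dB make-up → -30 dBFS.
Stage 2: overshoot 0.4 dB → 0.4/2 = 0.2 dB → -30.2 dBFS.

-30.2 dBFS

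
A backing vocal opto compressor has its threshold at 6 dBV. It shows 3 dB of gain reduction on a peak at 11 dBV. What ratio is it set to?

2.5:1

Input overshoot = 11 − 6 = 5 dB.
Output overshoot = 5 − 3 = 2 dB.
Ratio = input overshoot / output overshoot = 5 / 2 = 2.5.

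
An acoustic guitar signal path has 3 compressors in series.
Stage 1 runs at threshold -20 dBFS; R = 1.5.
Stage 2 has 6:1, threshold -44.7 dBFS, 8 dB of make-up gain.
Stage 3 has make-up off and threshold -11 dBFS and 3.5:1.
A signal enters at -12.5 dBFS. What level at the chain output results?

Stage 1: -12.5 dBFS is 7.5 dB over -20 dBFS; at 1.5:1 that becomes 5 dB over, giving -15 dBFS.
Stage 2: overshoot 29.7 dB → 29.7/6 = 4.95 dB → -39.75 dBFS; +8 dB make-up → -31.75 dBFS.
Stage 3: -31.75 dBFS is at or below the -11 dBFS threshold — no compression; output -31.75 dBFS.

-31.75 dBFS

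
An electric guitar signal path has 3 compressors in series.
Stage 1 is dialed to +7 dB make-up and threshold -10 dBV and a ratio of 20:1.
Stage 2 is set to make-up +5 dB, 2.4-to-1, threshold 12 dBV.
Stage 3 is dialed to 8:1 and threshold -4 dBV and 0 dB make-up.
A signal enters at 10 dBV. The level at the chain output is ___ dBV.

-3.125 dBV

Stage 1: 20 dB above -10 dBV, reduced 20:1 to 1 dB above → -9 dBV; +7 dB make-up → -2 dBV.
Stage 2: below threshold (-2 ≤ 12); passes unchanged; make-up brings it to 3 dBV.
Stage 3: 7 dB above -4 dBV, reduced 8:1 to 0.875 dB above → -3.125 dBV.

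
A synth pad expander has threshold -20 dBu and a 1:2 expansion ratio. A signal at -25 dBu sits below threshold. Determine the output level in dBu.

The input is 5 dB below the -20 dBu threshold.
A 1:2 expander multiplies undershoot by 2: 5 × 2 = 10 dB below threshold.
Output = -20 − 10 = -30 dBu.

-30 dBu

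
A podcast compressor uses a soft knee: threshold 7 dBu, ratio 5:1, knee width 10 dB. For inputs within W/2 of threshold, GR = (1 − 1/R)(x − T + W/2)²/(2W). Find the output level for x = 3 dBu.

2.96 dBu

x − T + W/2 = 3 − 7 + 5 = 1.
GR = (1 − 1/5) × 1² / 20 = 0.8 × 1 / 20 = 0.04 dB.
Output = 3 − 0.04 = 2.96 dBu.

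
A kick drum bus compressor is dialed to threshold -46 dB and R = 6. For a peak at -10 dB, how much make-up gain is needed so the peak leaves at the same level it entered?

30 dB

Overshoot 36 dB → 36/6 = 6 dB after compression, so the compressed level is -46 + 6 = -40 dB.
Make-up = target − compressed = -10 − (-40) = 30 dB.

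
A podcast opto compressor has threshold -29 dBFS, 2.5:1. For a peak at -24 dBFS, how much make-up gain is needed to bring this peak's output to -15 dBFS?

12 dB

Without make-up, output = threshold + overshoot/2.5 = -29 + 2 = -27 dBFS.
Gap to target: 12 dB.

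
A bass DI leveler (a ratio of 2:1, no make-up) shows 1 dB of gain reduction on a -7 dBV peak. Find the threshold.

-9 dBV

Input is 2 dB above T (since output overshoot × R = input overshoot: (-8 − T)·2 = -7 − T gives T = -9 dBV).
Check: -9 + (-7 − (-9))/2 = -9 + 1 = -8 dBV. ✓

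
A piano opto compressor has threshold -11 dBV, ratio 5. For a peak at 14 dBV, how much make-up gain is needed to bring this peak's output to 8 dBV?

The peak compresses to -11 + 25/5 = -6 dBV.
To reach 8 dBV requires 8 − (-6) = 14 dB of make-up.

14 dB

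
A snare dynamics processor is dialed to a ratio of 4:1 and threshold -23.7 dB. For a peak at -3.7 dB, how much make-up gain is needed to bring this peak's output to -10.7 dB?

8 dB

The peak compresses to -23.7 + 20/4 = -18.7 dB.
To reach -10.7 dB requires -10.7 − (-18.7) = 8 dB of make-up.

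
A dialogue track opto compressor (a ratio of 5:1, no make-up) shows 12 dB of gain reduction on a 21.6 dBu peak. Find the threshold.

6.6 dBu

Let T be the threshold. Output overshoot = (input overshoot)/R, so 9.6 − T = (21.6 − T)/5.
5·(9.6 − T) = 21.6 − T → 4·T = 48 − 21.6 = 26.4.
T = 26.4/4 = 6.6 dBu.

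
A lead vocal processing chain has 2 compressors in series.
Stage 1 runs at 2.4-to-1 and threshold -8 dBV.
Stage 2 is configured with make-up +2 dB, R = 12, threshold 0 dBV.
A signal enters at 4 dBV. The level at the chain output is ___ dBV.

Stage 1: 4 dBV is 12 dB over -8 dBV; at 2.4:1 that becomes 5 dB over, giving -3 dBV.
Stage 2: -3 dBV ≤ 0 dBV, so stage 2 doesn't engage; make-up brings it to -1 dBV.

-1 dBV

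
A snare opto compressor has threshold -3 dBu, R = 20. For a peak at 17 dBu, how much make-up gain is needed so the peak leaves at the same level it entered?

19 dB

Overshoot 20 dB → 20/20 = 1 dB after compression, so the compressed level is -3 + 1 = -2 dBu.
Make-up = target − compressed = 17 − (-2) = 19 dB.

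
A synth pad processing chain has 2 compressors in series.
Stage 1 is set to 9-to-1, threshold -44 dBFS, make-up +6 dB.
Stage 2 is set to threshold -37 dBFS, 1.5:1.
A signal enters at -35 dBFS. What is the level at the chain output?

Stage 1: 9 dB above -44 dBFS, reduced 9:1 to 1 dB above → -43 dBFS; +6 dB make-up → -37 dBFS.
Stage 2: below threshold (-37 ≤ -37); passes unchanged; output -37 dBFS.

-37 dBFS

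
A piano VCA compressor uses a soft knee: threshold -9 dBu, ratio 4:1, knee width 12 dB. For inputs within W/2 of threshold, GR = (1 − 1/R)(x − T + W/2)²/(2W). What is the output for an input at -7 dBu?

-9 dBu

x − T + W/2 = -7 − (-9) + 6 = 8.
GR = (1 − 1/4) × 8² / 24 = 0.75 × 64 / 24 = 2 dB.
Output = -7 − 2 = -9 dBu.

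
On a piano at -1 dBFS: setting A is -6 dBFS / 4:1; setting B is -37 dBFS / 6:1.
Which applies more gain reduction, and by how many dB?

B, by 26.25 dB

A: 5 dB over, compressed to 1.25 dB over, so 3.75 dB of GR.
B: 36 dB over, compressed to 6 dB over, so 30 dB of GR.
B applies 26.25 dB more gain reduction.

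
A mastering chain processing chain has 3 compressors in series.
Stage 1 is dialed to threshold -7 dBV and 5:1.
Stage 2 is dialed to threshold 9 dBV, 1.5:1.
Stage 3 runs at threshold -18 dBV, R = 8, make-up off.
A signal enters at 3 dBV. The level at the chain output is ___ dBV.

Stage 1: overshoot 10 dB → 10/5 = 2 dB → -5 dBV.
Stage 2: below threshold (-5 ≤ 9); passes unchanged; output -5 dBV.
Stage 3: overshoot 13 dB → 13/8 = 1.625 dB → -16.375 dBV.

-16.375 dBV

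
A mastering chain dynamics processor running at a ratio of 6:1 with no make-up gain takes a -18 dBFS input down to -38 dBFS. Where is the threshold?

Input is 24 dB above T (since output overshoot × R = input overshoot: (-38 − T)·6 = -18 − T gives T = -42 dBFS).
Check: -42 + (-18 − (-42))/6 = -42 + 4 = -38 dBFS. ✓

-42 dBFS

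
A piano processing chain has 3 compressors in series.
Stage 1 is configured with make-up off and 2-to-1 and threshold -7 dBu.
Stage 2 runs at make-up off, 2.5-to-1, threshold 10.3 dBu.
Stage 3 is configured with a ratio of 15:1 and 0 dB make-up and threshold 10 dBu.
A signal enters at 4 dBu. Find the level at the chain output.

-1.5 dBu

Stage 1: 11 dB above -7 dBu, reduced 2:1 to 5.5 dB above → -1.5 dBu.
Stage 2: below threshold (-1.5 ≤ 10.3); passes unchanged; output -1.5 dBu.
Stage 3: -1.5 dBu ≤ 10 dBu, so stage 3 doesn't engage; output -1.5 dBu.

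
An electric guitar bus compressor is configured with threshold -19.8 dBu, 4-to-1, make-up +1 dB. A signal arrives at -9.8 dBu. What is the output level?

The input is 10 dB above the -19.8 dBu threshold.
At 4:1 the overshoot is divided by 4, leaving 2.5 dB above threshold.
That puts the output at -17.3 dBu; make-up adds 1 dB, giving -16.3 dBu.

-16.3 dBu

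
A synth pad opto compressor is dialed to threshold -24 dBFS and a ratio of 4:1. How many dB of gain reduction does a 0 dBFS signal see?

0 dBFS exceeds the threshold by 24 dB.
At 4:1, output sits 24/4 = 6 dB above threshold.
Gain reduction = 24 − 6 = 18 dB.

18 dB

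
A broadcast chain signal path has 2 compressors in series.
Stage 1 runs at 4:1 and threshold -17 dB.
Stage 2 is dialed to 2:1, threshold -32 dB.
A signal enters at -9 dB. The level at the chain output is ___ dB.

Stage 1: overshoot 8 dB → 8/4 = 2 dB → -15 dB.
Stage 2: 17 dB above -32 dB, reduced 2:1 to 8.5 dB above → -23.5 dB.

-23.5 dB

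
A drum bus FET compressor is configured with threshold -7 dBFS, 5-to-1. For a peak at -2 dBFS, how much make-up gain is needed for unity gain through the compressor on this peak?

Overshoot 5 dB → 5/5 = 1 dB after compression, so the compressed level is -7 + 1 = -6 dBFS.
Make-up = target − compressed = -2 − (-6) = 4 dB.

4 dB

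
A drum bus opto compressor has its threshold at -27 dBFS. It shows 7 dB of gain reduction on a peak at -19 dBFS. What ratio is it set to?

Input overshoot = -19 − (-27) = 8 dB.
Output overshoot = 8 − 7 = 1 dB.
Ratio = input overshoot / output overshoot = 8 / 1 = 8.

8:1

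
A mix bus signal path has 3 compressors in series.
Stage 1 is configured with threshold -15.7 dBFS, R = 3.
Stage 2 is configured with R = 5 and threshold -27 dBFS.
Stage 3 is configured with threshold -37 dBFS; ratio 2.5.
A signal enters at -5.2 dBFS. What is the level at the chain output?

Stage 1: 10.5 dB above -15.7 dBFS, reduced 3:1 to 3.5 dB above → -12.2 dBFS.
Stage 2: overshoot 14.8 dB → 14.8/5 = 2.96 dB → -24.04 dBFS.
Stage 3: overshoot 12.96 dB → 12.96/2.5 = 5.184 dB → -31.816 dBFS.

-31.816 dBFS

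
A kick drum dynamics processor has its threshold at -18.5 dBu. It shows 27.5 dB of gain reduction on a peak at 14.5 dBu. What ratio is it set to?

Input overshoot = 14.5 − (-18.5) = 33 dB.
Output overshoot = 33 − 27.5 = 5.5 dB.
Ratio = input overshoot / output overshoot = 33 / 5.5 = 6.

6:1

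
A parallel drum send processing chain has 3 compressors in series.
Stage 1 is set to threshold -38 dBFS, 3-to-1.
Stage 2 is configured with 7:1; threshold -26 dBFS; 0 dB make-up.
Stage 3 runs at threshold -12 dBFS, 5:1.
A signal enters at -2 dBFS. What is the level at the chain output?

Stage 1: -2 dBFS is 36 dB over -38 dBFS; at 3:1 that becomes 12 dB over, giving -26 dBFS.
Stage 2: -26 dBFS ≤ -26 dBFS, so stage 2 doesn't engage; output -26 dBFS.
Stage 3: below threshold (-26 ≤ -12); passes unchanged; output -26 dBFS.

-26 dBFS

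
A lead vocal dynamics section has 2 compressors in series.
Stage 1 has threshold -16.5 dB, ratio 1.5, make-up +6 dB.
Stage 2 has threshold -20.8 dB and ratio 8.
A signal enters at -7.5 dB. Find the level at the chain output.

-18.7625 dB

Stage 1: overshoot 9 dB → 9/1.5 = 6 dB → -10.5 dB; +6 dB make-up → -4.5 dB.
Stage 2: overshoot 16.3 dB → 16.3/8 = 2.0375 dB → -18.7625 dB.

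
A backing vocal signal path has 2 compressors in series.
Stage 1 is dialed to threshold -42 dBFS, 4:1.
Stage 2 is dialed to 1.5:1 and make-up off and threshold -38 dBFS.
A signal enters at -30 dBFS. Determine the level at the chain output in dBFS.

Stage 1: 12 dB above -42 dBFS, reduced 4:1 to 3 dB above → -39 dBFS.
Stage 2: -39 dBFS ≤ -38 dBFS, so stage 2 doesn't engage; output -39 dBFS.

-39 dBFS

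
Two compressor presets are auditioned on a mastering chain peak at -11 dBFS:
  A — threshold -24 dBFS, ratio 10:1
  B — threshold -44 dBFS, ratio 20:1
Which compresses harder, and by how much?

B, by 19.65 dB

A: overshoot 13 dB → output overshoot 1.3 dB → GR 11.7 dB.
B: overshoot 33 dB → output overshoot 1.65 dB → GR 31.35 dB.
B applies 19.65 dB more gain reduction.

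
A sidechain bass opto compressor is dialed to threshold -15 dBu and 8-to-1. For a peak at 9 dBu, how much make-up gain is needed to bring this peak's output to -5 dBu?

7 dB

Without make-up, output = threshold + overshoot/8 = -15 + 3 = -12 dBu.
Gap to target: 7 dB.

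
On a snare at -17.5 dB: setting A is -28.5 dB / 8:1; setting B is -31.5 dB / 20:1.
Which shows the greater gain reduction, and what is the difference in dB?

A: 11 dB over, compressed to 1.375 dB over, so 9.625 dB of GR.
B: 14 dB over, compressed to 0.7 dB over, so 13.3 dB of GR.
B applies 3.675 dB more gain reduction.

B, by 3.675 dB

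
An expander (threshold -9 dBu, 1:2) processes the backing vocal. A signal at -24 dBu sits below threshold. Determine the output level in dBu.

-39 dBu

Undershoot = (-9) − (-24) = 15 dB.
At 1:2, that expands to 30 dB under threshold.
Output = -9 − 30 = -39 dBu.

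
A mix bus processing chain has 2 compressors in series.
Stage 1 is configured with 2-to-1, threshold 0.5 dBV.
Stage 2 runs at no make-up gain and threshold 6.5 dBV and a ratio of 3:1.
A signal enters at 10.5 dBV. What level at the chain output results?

5.5 dBV

Stage 1: 10.5 dBV is 10 dB over 0.5 dBV; at 2:1 that becomes 5 dB over, giving 5.5 dBV.
Stage 2: 5.5 dBV is at or below the 6.5 dBV threshold — no compression; output 5.5 dBV.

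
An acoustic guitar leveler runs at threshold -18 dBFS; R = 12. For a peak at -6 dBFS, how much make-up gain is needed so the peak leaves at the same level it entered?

11 dB

Without make-up, output = threshold + overshoot/12 = -18 + 1 = -17 dBFS.
Gap to target: 11 dB.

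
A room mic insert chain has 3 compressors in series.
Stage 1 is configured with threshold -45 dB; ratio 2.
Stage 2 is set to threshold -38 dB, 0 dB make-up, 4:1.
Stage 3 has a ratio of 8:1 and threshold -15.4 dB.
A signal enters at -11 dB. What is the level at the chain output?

-35.5 dB

Stage 1: -11 dB is 34 dB over -45 dB; at 2:1 that becomes 17 dB over, giving -28 dB.
Stage 2: 10 dB above -38 dB, reduced 4:1 to 2.5 dB above → -35.5 dB.
Stage 3: -35.5 dB is at or below the -15.4 dB threshold — no compression; output -35.5 dB.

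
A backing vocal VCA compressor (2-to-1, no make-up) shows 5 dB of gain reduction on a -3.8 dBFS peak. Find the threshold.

-13.8 dBFS

Let T be the threshold. Output overshoot = (input overshoot)/R, so -8.8 − T = (-3.8 − T)/2.
2·(-8.8 − T) = -3.8 − T → 1·T = -17.6 − (-3.8) = -13.8.
T = -13.8/1 = -13.8 dBFS.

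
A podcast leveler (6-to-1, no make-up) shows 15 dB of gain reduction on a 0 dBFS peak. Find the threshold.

Gain reduction = 0 − (-15) = 15 dB; output overshoot = GR / (R − 1) = 15 / 5 = 3 dB.
Threshold = output − output overshoot = -15 − 3 = -18 dBFS.

-18 dBFS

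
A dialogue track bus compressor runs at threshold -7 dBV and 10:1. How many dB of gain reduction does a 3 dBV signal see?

9 dB

The signal is 10 dB above threshold.
At 10:1, output sits 10/10 = 1 dB above threshold.
So the signal is attenuated by 10 − 1 = 9 dB.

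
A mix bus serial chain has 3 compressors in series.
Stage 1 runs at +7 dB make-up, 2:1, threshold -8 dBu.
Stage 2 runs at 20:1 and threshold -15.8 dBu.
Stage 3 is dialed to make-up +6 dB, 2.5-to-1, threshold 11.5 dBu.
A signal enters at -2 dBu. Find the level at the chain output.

Stage 1: overshoot 6 dB → 6/2 = 3 dB → -5 dBu; +7 dB make-up → 2 dBu.
Stage 2: 17.8 dB above -15.8 dBu, reduced 20:1 to 0.89 dB above → -14.91 dBu.
Stage 3: -14.91 dBu ≤ 11.5 dBu, so stage 3 doesn't engage; make-up brings it to -8.91 dBu.

-8.91 dBu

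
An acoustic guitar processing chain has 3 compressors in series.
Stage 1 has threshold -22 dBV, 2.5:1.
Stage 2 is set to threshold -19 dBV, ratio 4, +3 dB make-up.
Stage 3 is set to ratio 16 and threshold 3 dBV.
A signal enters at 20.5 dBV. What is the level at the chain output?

Stage 1: 20.5 dBV is 42.5 dB over -22 dBV; at 2.5:1 that becomes 17 dB over, giving -5 dBV.
Stage 2: 14 dB above -19 dBV, reduced 4:1 to 3.5 dB above → -15.5 dBV; +3 dB make-up → -12.5 dBV.
Stage 3: -12.5 dBV is at or below the 3 dBV threshold — no compression; output -12.5 dBV.

-12.5 dBV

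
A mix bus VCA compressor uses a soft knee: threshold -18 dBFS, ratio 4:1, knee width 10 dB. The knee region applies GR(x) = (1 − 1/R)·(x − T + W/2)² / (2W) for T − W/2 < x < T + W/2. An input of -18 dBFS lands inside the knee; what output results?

x − T + W/2 = -18 − (-18) + 5 = 5.
GR = (1 − 1/4) × 5² / 20 = 0.75 × 25 / 20 = 0.9375 dB.
Output = -18 − 0.9375 = -18.9375 dBFS.

-18.9375 dBFS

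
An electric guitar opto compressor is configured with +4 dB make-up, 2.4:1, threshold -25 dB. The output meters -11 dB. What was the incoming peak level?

Stripping the +4 dB make-up gives -15 dB at the gain stage.
That's 10 dB above the -25 dB threshold.
Input overshoot = R × output overshoot = 24 dB → input = -25 + 24 = -1 dB.

-1 dB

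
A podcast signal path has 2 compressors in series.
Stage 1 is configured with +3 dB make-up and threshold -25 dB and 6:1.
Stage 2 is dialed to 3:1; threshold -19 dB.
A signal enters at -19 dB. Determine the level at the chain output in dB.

Stage 1: 6 dB above -25 dB, reduced 6:1 to 1 dB above → -24 dB; +3 dB make-up → -21 dB.
Stage 2: -21 dB is at or below the -19 dB threshold — no compression; output -21 dB.

-21 dB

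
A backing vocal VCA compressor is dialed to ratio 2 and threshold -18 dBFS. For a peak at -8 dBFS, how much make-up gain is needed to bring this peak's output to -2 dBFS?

11 dB

Without make-up, output = threshold + overshoot/2 = -18 + 5 = -13 dBFS.
Gap to target: 11 dB.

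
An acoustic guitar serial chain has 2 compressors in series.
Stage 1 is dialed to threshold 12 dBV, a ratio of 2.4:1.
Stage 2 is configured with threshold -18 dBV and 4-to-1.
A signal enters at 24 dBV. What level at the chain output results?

Stage 1: 24 dBV is 12 dB over 12 dBV; at 2.4:1 that becomes 5 dB over, giving 17 dBV.
Stage 2: 17 dBV is 35 dB over -18 dBV; at 4:1 that becomes 8.75 dB over, giving -9.25 dBV.

-9.25 dBV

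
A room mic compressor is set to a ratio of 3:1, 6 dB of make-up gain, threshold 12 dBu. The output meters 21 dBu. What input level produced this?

Before make-up, the level was 21 − 6 = 15 dBu.
The compressed level sits 15 − 12 = 3 dB over threshold.
Before 3:1 compression the overshoot was 3 × 3 = 9 dB, so input = 12 + 9 = 21 dBu.

21 dBu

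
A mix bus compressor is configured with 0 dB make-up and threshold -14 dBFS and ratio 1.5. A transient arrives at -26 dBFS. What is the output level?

-26 dBFS

-26 dBFS is 12 dB below the -14 dBFS threshold, so no gain reduction is applied.
Output = input = -26 dBFS.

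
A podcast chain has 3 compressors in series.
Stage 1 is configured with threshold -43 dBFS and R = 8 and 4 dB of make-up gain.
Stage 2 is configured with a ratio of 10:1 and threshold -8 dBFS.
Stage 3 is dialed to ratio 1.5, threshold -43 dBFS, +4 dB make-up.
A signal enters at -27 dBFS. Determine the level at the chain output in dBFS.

Stage 1: overshoot 16 dB → 16/8 = 2 dB → -41 dBFS; +4 dB make-up → -37 dBFS.
Stage 2: below threshold (-37 ≤ -8); passes unchanged; output -37 dBFS.
Stage 3: 6 dB above -43 dBFS, reduced 1.5:1 to 4 dB above → -39 dBFS; +4 dB make-up → -35 dBFS.

-35 dBFS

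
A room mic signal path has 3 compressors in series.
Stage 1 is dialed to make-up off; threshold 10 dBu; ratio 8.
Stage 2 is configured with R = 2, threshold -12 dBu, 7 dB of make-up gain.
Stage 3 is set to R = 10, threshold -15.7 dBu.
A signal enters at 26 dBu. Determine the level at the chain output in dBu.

-13.43 dBu

Stage 1: overshoot 16 dB → 16/8 = 2 dB → 12 dBu.
Stage 2: 12 dBu is 24 dB over -12 dBu; at 2:1 that becomes 12 dB over, giving 0 dBu; +7 dB make-up → 7 dBu.
Stage 3: overshoot 22.7 dB → 22.7/10 = 2.27 dB → -13.43 dBu.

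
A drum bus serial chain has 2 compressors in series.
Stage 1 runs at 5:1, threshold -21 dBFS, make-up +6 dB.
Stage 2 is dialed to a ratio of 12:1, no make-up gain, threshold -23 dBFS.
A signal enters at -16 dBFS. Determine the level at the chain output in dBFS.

Stage 1: 5 dB above -21 dBFS, reduced 5:1 to 1 dB above → -20 dBFS; +6 dB make-up → -14 dBFS.
Stage 2: 9 dB above -23 dBFS, reduced 12:1 to 0.75 dB above → -22.25 dBFS.

-22.25 dBFS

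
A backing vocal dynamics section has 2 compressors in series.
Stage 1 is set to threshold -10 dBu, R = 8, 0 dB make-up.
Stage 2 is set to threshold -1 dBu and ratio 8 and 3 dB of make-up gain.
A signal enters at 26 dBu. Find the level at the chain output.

-2.5 dBu

Stage 1: overshoot 36 dB → 36/8 = 4.5 dB → -5.5 dBu.
Stage 2: -5.5 dBu is at or below the -1 dBu threshold — no compression; make-up brings it to -2.5 dBu.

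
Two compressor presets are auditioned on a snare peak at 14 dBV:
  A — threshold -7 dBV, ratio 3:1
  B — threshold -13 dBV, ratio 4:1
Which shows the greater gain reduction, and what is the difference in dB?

B, by 6.25 dB

A: GR = 21 − 21/3 = 14 dB.
B: GR = 27 − 27/4 = 20.25 dB.
B applies 6.25 dB more gain reduction.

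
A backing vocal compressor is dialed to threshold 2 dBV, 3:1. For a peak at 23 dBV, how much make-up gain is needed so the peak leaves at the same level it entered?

14 dB

Overshoot 21 dB → 21/3 = 7 dB after compression, so the compressed level is 2 + 7 = 9 dBV.
Make-up = target − compressed = 23 − 9 = 14 dB.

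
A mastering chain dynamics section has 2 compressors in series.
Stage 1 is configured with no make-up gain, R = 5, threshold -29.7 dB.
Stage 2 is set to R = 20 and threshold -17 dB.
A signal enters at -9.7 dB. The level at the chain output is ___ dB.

-25.7 dB

Stage 1: overshoot 20 dB → 20/5 = 4 dB → -25.7 dB.
Stage 2: -25.7 dB is at or below the -17 dB threshold — no compression; output -25.7 dB.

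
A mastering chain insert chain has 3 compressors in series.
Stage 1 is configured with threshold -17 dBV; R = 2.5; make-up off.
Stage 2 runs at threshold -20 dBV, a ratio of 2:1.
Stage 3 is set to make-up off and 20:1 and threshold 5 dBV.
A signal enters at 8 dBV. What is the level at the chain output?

Stage 1: 8 dBV is 25 dB over -17 dBV; at 2.5:1 that becomes 10 dB over, giving -7 dBV.
Stage 2: overshoot 13 dB → 13/2 = 6.5 dB → -13.5 dBV.
Stage 3: -13.5 dBV is at or below the 5 dBV threshold — no compression; output -13.5 dBV.

-13.5 dBV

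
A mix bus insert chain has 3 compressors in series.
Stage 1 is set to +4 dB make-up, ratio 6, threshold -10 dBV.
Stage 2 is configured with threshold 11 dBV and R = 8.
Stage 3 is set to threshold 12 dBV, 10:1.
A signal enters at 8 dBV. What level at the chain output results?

Stage 1: 18 dB above -10 dBV, reduced 6:1 to 3 dB above → -7 dBV; +4 dB make-up → -3 dBV.
Stage 2: -3 dBV ≤ 11 dBV, so stage 2 doesn't engage; output -3 dBV.
Stage 3: -3 dBV ≤ 12 dBV, so stage 3 doesn't engage; output -3 dBV.

-3 dBV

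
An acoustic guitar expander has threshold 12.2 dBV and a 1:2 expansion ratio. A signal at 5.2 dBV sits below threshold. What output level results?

-1.8 dBV

Undershoot = 12.2 − 5.2 = 7 dB.
At 1:2, that expands to 14 dB under threshold.
Output = 12.2 − 14 = -1.8 dBV.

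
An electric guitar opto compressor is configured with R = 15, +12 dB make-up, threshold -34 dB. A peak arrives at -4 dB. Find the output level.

-20 dB

Overshoot: -4 − (-34) = 30 dB.
The 30 dB excess becomes 2 dB after 15:1 reduction.
So the level is -34 + 2 = -32 dB; make-up adds 12 dB, giving -20 dB.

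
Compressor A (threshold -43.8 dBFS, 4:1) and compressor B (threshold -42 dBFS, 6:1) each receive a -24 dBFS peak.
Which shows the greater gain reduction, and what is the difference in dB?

A: overshoot 19.8 dB → output overshoot 4.95 dB → GR 14.85 dB.
B: overshoot 18 dB → output overshoot 3 dB → GR 15 dB.
Difference: 0.15 dB in favour of B.

B, by 0.15 dB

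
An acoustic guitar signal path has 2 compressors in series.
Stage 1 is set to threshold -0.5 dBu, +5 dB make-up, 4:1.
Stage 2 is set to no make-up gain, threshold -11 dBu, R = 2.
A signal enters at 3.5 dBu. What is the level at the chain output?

Stage 1: 4 dB above -0.5 dBu, reduced 4:1 to 1 dB above → 0.5 dBu; +5 dB make-up → 5.5 dBu.
Stage 2: overshoot 16.5 dB → 16.5/2 = 8.25 dB → -2.75 dBu.

-2.75 dBu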